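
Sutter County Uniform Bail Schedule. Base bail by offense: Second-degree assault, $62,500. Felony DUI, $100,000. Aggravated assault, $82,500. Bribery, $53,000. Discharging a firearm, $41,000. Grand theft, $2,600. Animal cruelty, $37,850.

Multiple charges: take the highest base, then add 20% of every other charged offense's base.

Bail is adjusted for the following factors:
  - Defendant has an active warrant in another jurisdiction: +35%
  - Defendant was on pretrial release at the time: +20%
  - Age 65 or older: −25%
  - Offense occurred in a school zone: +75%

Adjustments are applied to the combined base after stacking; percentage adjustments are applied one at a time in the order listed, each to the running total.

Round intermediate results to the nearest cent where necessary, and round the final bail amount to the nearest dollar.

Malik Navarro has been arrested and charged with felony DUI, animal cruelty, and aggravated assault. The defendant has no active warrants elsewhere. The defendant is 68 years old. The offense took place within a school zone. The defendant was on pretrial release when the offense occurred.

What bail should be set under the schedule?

$195,410

Base amounts from the schedule: felony DUI $100,000; animal cruelty $37,850; aggravated assault $82,500.
Stacking rule: highest base plus 20% of each additional charge. Highest is felony DUI at $100,000. Additional: $37,850 × 20% = $7,570; $82,500 × 20% = $16,500. Combined base = $100,000 + $24,070 = $124,070.
Defendant was on pretrial release at the time (+20%): $124,070 × 1.2 = $148,884.
Age 65 or older (−25%): $148,884 × 0.75 = $111,663.
Offense occurred in a school zone (+75%): $111,663 × 1.75 = $195,410.25.
Rounded to the nearest dollar: $195,410.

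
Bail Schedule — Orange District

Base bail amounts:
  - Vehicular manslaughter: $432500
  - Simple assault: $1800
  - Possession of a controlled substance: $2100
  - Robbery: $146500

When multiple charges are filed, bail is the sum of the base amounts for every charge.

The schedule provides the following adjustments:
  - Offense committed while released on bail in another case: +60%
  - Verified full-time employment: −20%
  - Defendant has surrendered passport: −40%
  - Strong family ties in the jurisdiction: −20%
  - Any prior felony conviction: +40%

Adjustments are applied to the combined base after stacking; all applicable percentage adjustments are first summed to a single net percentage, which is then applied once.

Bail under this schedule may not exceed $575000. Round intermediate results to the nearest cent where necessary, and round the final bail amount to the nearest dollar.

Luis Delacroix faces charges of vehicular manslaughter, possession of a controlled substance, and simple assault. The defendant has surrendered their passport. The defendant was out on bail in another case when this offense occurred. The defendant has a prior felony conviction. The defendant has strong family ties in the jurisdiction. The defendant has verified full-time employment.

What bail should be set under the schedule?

$523680

Base amounts from the schedule: vehicular manslaughter $432500; possession of a controlled substance $2100; simple assault $1800.
Stacking rule: sum of all bases. $432500 + $2100 + $1800 = $436400.
Net percentage adjustment: +60% −20% −40% −20% +40% = +20%. $436400 × 1.2 = $523680.
$523680 is within the $575000 maximum.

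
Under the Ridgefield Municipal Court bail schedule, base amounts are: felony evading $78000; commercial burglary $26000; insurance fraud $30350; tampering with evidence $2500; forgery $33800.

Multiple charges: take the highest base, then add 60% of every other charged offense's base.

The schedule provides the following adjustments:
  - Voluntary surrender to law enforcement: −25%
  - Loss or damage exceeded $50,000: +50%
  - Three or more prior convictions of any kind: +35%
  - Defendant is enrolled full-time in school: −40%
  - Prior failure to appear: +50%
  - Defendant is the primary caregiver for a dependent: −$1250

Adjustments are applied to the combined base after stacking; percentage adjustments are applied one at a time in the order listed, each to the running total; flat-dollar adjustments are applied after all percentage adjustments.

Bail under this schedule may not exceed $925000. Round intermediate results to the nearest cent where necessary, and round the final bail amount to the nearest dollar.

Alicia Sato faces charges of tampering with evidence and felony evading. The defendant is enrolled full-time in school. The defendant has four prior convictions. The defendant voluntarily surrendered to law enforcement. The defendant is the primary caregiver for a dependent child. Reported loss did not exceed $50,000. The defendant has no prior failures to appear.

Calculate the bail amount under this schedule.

$47046

Base amounts from the schedule: tampering with evidence $2500; felony evading $78000.
Stacking rule: highest base plus 60% of each additional charge. Highest is felony evading at $78000. Additional: $2500 × 60% = $1500. Combined base = $78000 + $1500 = $79500.
Voluntary surrender to law enforcement (−25%): $79500 × 0.75 = $59625.
Three or more prior convictions of any kind (+35%): $59625 × 1.35 = $80493.75.
Defendant is enrolled full-time in school (−40%): $80493.75 × 0.6 = $48296.25.
Defendant is the primary caregiver for a dependent (−$1250 flat): $48296.25 − $1250 = $47046.25.
$47046.25 is within the $925000 maximum.
Rounded to the nearest dollar: $47046.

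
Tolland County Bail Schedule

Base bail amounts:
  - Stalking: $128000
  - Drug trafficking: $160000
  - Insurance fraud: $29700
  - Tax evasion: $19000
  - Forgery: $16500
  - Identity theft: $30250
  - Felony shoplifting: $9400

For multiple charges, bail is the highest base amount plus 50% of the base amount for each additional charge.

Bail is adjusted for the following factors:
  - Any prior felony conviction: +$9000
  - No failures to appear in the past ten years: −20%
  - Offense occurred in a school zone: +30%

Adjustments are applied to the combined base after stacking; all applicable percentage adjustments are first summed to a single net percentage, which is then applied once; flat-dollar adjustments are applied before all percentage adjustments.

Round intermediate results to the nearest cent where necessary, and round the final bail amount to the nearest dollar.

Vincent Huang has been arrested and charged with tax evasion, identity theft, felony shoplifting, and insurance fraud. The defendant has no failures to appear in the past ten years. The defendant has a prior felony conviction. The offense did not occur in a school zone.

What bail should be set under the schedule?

$54640

Base amounts from the schedule: tax evasion $19000; identity theft $30250; felony shoplifting $9400; insurance fraud $29700.
Stacking rule: highest base plus 50% of each additional charge. Highest is identity theft at $30250. Additional: $19000 × 50% = $9500; $9400 × 50% = $4700; $29700 × 50% = $14850. Combined base = $30250 + $29050 = $59300.
Any prior felony conviction (+$9000 flat): $59300 + $9000 = $68300.
No failures to appear in the past ten years (−20%): $68300 × 0.8 = $54640.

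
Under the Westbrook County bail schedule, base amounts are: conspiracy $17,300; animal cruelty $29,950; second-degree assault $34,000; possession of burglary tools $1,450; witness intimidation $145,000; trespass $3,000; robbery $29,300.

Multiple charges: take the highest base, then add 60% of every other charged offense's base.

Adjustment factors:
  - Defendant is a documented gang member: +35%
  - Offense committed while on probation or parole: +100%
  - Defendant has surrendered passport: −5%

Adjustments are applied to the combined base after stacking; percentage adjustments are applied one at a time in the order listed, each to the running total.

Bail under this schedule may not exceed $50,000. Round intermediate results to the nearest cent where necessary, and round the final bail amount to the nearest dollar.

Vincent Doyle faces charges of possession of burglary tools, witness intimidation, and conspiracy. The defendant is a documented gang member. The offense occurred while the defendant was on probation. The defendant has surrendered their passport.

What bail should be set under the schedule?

Base amounts from the schedule: possession of burglary tools $1,450; witness intimidation $145,000; conspiracy $17,300.
Stacking rule: highest base plus 60% of each additional charge. Highest is witness intimidation at $145,000. Additional: $1,450 × 60% = $870; $17,300 × 60% = $10,380. Combined base = $145,000 + $11,250 = $156,250.
Defendant is a documented gang member (+35%): $156,250 × 1.35 = $210,937.50.
Offense committed while on probation or parole (+100%): $210,937.50 × 2 = $421,875.
Defendant has surrendered passport (−5%): $421,875 × 0.95 = $400,781.25.
Result $400,781.25 exceeds the maximum of $50,000; bail is capped at $50,000.

$50,000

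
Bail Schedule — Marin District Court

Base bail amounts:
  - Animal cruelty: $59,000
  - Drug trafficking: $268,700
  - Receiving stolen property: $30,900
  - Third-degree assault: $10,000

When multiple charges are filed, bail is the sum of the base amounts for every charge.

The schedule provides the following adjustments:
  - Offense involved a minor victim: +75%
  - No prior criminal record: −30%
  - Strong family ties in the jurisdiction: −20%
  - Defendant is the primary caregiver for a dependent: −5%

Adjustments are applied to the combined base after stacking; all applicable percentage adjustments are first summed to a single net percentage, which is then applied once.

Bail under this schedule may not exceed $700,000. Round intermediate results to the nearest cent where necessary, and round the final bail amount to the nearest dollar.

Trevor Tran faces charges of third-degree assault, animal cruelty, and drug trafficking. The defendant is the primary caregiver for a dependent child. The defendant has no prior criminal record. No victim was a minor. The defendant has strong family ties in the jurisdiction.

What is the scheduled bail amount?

$151,965

Base amounts from the schedule: third-degree assault $10,000; animal cruelty $59,000; drug trafficking $268,700.
Stacking rule: sum of all bases. $10,000 + $59,000 + $268,700 = $337,700.
Net percentage adjustment: −30% −20% −5% = −55%. $337,700 × 0.45 = $151,965.
$151,965 is within the $700,000 maximum.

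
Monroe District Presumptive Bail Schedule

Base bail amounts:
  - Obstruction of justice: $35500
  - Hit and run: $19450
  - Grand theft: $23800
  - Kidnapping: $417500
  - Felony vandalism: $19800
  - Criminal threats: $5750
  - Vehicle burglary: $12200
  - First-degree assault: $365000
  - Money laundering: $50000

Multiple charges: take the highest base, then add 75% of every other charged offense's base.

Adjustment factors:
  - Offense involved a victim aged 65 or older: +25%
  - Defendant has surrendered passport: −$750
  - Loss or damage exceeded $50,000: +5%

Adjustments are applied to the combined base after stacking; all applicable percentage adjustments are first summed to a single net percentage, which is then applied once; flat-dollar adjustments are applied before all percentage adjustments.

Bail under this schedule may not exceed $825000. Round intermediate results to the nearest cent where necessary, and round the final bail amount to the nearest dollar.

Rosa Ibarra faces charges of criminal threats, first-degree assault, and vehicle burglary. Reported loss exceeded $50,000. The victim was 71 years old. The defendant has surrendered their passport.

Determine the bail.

Base amounts from the schedule: criminal threats $5750; first-degree assault $365000; vehicle burglary $12200.
Stacking rule: highest base plus 75% of each additional charge. Highest is first-degree assault at $365000. Additional: $5750 × 75% = $4312.50; $12200 × 75% = $9150. Combined base = $365000 + $13462.50 = $378462.50.
Defendant has surrendered passport (−$750 flat): $378462.50 − $750 = $377712.50.
Net percentage adjustment: +25% +5% = +30%. $377712.50 × 1.3 = $491026.25.
$491026.25 is within the $825000 maximum.
Rounded to the nearest dollar: $491026.

$491026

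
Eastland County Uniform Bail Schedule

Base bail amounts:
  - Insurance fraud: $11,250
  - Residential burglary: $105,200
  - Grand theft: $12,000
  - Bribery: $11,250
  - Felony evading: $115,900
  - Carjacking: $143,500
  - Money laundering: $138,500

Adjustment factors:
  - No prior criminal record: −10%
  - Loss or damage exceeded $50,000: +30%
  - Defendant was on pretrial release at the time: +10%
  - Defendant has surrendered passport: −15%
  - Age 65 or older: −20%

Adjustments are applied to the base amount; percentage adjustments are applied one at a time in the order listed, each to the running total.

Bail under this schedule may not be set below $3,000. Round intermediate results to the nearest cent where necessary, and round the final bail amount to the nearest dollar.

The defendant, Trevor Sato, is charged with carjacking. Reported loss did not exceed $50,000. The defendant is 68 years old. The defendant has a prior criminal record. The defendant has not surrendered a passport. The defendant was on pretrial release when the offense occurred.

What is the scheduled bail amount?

Base amounts from the schedule: carjacking $143,500.
Single charge. Combined base = $143,500.
Defendant was on pretrial release at the time (+10%): $143,500 × 1.1 = $157,850.
Age 65 or older (−20%): $157,850 × 0.8 = $126,280.
$126,280 is at or above the $3,000 minimum.

$126,280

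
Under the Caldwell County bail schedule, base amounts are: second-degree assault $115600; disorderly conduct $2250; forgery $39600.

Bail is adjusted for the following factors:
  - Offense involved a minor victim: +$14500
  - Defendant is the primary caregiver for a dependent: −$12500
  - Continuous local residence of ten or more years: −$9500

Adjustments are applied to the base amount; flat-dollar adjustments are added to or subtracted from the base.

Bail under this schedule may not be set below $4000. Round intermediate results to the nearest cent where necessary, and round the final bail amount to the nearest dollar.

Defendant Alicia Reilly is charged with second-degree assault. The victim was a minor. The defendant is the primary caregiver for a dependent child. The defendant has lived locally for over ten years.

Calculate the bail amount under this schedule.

$108100

Base amounts from the schedule: second-degree assault $115600.
Single charge. Combined base = $115600.
Offense involved a minor victim (+$14500 flat): $115600 + $14500 = $130100.
Defendant is the primary caregiver for a dependent (−$12500 flat): $130100 − $12500 = $117600.
Continuous local residence of ten or more years (−$9500 flat): $117600 − $9500 = $108100.
$108100 is at or above the $4000 minimum.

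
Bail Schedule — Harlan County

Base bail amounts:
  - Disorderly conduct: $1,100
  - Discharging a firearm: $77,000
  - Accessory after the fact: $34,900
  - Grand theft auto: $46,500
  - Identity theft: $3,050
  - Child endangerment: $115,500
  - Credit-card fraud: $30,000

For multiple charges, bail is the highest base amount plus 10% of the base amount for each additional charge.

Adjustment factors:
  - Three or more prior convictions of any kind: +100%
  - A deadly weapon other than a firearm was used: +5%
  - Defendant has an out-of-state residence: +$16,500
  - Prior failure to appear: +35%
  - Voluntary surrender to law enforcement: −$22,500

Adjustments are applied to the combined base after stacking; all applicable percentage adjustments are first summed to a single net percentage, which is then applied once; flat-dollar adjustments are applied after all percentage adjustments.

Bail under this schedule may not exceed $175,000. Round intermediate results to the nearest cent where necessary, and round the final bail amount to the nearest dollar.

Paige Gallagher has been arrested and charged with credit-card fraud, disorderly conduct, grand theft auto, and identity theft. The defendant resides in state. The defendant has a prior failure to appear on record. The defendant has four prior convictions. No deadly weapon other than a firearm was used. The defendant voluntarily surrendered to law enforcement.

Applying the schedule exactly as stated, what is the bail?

$94,800

Base amounts from the schedule: credit-card fraud $30,000; disorderly conduct $1,100; grand theft auto $46,500; identity theft $3,050.
Stacking rule: highest base plus 10% of each additional charge. Highest is grand theft auto at $46,500. Additional: $30,000 × 10% = $3,000; $1,100 × 10% = $110; $3,050 × 10% = $305. Combined base = $46,500 + $3,415 = $49,915.
Net percentage adjustment: +100% +35% = +135%. $49,915 × 2.35 = $117,300.25.
Voluntary surrender to law enforcement (−$22,500 flat): $117,300.25 − $22,500 = $94,800.25.
$94,800.25 is within the $175,000 maximum.
Rounded to the nearest dollar: $94,800.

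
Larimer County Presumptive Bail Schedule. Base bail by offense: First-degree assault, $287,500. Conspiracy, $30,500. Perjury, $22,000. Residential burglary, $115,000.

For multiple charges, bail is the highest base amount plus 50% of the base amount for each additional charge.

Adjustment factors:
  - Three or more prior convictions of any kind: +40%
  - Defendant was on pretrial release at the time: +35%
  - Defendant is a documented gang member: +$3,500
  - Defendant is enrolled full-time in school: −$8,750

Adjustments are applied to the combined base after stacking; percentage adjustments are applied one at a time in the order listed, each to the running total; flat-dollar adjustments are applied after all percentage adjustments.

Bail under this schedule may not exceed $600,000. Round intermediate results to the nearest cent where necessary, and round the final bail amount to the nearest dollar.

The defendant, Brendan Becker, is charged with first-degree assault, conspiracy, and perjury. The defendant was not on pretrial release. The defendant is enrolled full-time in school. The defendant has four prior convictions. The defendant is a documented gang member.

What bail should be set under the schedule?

$434,000

Base amounts from the schedule: first-degree assault $287,500; conspiracy $30,500; perjury $22,000.
Stacking rule: highest base plus 50% of each additional charge. Highest is first-degree assault at $287,500. Additional: $30,500 × 50% = $15,250; $22,000 × 50% = $11,000. Combined base = $287,500 + $26,250 = $313,750.
Three or more prior convictions of any kind (+40%): $313,750 × 1.4 = $439,250.
Defendant is a documented gang member (+$3,500 flat): $439,250 + $3,500 = $442,750.
Defendant is enrolled full-time in school (−$8,750 flat): $442,750 − $8,750 = $434,000.
$434,000 is within the $600,000 maximum.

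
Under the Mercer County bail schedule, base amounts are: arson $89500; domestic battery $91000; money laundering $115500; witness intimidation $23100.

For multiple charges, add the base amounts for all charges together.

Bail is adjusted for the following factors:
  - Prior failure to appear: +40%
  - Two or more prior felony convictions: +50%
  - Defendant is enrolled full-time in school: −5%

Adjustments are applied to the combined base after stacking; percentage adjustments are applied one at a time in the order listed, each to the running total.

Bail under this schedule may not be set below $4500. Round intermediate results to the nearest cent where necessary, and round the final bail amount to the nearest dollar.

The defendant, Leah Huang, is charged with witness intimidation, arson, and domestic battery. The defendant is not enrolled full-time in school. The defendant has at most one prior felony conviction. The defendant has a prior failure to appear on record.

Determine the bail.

$285040

Base amounts from the schedule: witness intimidation $23100; arson $89500; domestic battery $91000.
Stacking rule: sum of all bases. $23100 + $89500 + $91000 = $203600.
Prior failure to appear (+40%): $203600 × 1.4 = $285040.
$285040 is at or above the $4500 minimum.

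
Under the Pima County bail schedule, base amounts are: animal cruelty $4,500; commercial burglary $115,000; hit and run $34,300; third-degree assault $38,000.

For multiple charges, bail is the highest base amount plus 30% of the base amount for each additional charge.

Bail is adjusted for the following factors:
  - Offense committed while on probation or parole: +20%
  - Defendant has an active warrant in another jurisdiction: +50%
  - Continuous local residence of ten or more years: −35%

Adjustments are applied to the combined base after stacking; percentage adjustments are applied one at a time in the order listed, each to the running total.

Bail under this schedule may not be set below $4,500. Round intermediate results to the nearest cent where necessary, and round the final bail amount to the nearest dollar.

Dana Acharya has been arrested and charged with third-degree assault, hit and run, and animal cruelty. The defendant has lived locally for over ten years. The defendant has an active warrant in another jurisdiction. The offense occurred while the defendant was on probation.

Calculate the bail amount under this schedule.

Base amounts from the schedule: third-degree assault $38,000; hit and run $34,300; animal cruelty $4,500.
Stacking rule: highest base plus 30% of each additional charge. Highest is third-degree assault at $38,000. Additional: $34,300 × 30% = $10,290; $4,500 × 30% = $1,350. Combined base = $38,000 + $11,640 = $49,640.
Offense committed while on probation or parole (+20%): $49,640 × 1.2 = $59,568.
Defendant has an active warrant in another jurisdiction (+50%): $59,568 × 1.5 = $89,352.
Continuous local residence of ten or more years (−35%): $89,352 × 0.65 = $58,078.80.
$58,078.80 is at or above the $4,500 minimum.
Rounded to the nearest dollar: $58,079.

$58,079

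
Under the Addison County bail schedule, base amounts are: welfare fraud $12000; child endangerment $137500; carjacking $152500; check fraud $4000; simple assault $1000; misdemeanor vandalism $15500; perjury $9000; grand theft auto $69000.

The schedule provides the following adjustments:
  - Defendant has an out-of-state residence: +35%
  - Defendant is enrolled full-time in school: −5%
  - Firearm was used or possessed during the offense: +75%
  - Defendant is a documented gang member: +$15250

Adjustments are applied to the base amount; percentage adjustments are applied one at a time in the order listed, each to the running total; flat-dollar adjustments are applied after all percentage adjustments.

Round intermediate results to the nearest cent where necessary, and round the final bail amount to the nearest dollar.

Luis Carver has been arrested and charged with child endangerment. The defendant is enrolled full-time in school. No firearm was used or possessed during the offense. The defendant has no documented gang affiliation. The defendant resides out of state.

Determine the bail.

$176344

Base amounts from the schedule: child endangerment $137500.
Single charge. Combined base = $137500.
Defendant has an out-of-state residence (+35%): $137500 × 1.35 = $185625.
Defendant is enrolled full-time in school (−5%): $185625 × 0.95 = $176343.75.
Rounded to the nearest dollar: $176344.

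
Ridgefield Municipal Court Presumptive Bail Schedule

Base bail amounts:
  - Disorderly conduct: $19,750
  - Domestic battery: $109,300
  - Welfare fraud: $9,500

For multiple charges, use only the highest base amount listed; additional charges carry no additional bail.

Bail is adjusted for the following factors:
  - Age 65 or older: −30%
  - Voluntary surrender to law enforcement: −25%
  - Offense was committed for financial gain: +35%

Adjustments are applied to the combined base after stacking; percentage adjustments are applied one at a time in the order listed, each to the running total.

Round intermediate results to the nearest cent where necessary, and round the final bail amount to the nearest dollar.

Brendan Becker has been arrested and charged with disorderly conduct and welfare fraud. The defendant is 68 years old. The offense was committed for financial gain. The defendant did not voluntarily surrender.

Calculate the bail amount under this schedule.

$18,664

Base amounts from the schedule: disorderly conduct $19,750; welfare fraud $9,500.
Stacking rule: use the highest base only. Highest is disorderly conduct at $19,750. Combined base = $19,750.
Age 65 or older (−30%): $19,750 × 0.7 = $13,825.
Offense was committed for financial gain (+35%): $13,825 × 1.35 = $18,663.75.
Rounded to the nearest dollar: $18,664.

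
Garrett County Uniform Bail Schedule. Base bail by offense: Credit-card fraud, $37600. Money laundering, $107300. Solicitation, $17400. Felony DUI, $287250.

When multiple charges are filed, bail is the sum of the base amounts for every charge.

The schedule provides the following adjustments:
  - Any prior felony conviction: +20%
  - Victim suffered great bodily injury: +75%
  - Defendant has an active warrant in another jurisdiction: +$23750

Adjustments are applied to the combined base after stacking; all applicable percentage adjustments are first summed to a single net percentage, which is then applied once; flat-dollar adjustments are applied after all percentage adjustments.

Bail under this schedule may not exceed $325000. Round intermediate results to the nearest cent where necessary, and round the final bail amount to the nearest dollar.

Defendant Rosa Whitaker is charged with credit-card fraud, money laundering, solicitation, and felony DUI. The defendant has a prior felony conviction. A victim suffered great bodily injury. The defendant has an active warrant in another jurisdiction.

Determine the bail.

Base amounts from the schedule: credit-card fraud $37600; money laundering $107300; solicitation $17400; felony DUI $287250.
Stacking rule: sum of all bases. $37600 + $107300 + $17400 + $287250 = $449550.
Net percentage adjustment: +20% +75% = +95%. $449550 × 1.95 = $876622.50.
Defendant has an active warrant in another jurisdiction (+$23750 flat): $876622.50 + $23750 = $900372.50.
Result $900372.50 exceeds the maximum of $325000; bail is capped at $325000.

$325000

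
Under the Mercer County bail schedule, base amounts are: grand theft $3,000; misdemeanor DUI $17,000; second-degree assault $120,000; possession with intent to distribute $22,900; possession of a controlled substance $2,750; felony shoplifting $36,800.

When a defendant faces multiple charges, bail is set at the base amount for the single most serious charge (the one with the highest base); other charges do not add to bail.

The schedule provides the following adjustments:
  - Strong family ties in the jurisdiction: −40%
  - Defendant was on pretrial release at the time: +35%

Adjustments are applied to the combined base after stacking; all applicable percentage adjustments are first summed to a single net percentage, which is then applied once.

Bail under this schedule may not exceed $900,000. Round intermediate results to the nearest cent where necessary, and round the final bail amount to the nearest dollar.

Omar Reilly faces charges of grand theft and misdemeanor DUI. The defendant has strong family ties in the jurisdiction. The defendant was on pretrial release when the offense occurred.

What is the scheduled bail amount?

Base amounts from the schedule: grand theft $3,000; misdemeanor DUI $17,000.
Stacking rule: use the highest base only. Highest is misdemeanor DUI at $17,000. Combined base = $17,000.
Net percentage adjustment: −40% +35% = −5%. $17,000 × 0.95 = $16,150.
$16,150 is within the $900,000 maximum.

$16,150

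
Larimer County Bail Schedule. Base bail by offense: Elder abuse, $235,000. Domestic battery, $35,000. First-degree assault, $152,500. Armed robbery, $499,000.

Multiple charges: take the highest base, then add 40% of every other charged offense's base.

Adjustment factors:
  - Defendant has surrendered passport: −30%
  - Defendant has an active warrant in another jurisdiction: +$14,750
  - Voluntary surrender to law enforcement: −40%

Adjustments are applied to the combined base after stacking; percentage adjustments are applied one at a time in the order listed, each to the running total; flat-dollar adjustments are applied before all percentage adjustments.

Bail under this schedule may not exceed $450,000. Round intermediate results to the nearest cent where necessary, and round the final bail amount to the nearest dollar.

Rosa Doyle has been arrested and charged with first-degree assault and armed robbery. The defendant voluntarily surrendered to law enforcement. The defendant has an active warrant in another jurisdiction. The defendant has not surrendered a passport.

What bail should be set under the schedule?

$344,850

Base amounts from the schedule: first-degree assault $152,500; armed robbery $499,000.
Stacking rule: highest base plus 40% of each additional charge. Highest is armed robbery at $499,000. Additional: $152,500 × 40% = $61,000. Combined base = $499,000 + $61,000 = $560,000.
Defendant has an active warrant in another jurisdiction (+$14,750 flat): $560,000 + $14,750 = $574,750.
Voluntary surrender to law enforcement (−40%): $574,750 × 0.6 = $344,850.
$344,850 is within the $450,000 maximum.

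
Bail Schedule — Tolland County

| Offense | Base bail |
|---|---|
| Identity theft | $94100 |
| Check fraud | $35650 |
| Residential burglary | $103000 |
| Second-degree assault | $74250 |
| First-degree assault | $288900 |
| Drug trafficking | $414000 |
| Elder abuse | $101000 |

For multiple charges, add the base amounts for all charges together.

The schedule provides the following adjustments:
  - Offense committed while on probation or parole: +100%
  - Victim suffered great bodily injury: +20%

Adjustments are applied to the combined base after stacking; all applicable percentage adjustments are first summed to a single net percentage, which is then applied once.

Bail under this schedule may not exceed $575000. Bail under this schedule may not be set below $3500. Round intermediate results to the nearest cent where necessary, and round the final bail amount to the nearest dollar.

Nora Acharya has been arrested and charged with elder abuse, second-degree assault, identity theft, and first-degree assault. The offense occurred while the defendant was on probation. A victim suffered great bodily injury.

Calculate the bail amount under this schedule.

$575000

Base amounts from the schedule: elder abuse $101000; second-degree assault $74250; identity theft $94100; first-degree assault $288900.
Stacking rule: sum of all bases. $101000 + $74250 + $94100 + $288900 = $558250.
Net percentage adjustment: +100% +20% = +120%. $558250 × 2.2 = $1228150.
Result $1228150 exceeds the maximum of $575000; bail is capped at $575000.
$575000 is at or above the $3500 minimum.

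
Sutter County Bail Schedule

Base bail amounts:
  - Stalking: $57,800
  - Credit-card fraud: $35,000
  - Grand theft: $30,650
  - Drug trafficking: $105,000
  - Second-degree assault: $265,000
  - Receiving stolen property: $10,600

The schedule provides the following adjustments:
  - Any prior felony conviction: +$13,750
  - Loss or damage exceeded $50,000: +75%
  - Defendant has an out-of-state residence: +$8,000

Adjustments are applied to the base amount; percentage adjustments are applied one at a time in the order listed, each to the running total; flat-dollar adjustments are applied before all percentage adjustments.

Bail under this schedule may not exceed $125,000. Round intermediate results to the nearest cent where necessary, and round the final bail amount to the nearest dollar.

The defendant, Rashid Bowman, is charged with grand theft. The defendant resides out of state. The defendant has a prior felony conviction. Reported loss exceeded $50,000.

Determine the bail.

Base amounts from the schedule: grand theft $30,650.
Single charge. Combined base = $30,650.
Any prior felony conviction (+$13,750 flat): $30,650 + $13,750 = $44,400.
Defendant has an out-of-state residence (+$8,000 flat): $44,400 + $8,000 = $52,400.
Loss or damage exceeded $50,000 (+75%): $52,400 × 1.75 = $91,700.
$91,700 is within the $125,000 maximum.

$91,700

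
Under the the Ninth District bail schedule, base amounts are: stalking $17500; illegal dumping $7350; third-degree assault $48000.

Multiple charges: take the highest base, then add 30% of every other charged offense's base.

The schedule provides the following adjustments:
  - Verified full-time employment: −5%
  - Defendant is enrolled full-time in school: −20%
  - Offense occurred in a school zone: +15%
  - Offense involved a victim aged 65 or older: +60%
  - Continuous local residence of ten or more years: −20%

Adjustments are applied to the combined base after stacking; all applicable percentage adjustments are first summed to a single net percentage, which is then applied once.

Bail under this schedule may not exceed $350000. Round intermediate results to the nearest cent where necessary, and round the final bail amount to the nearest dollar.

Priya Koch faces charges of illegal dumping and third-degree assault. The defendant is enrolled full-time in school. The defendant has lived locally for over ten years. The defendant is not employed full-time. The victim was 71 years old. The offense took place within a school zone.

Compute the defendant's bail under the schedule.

Base amounts from the schedule: illegal dumping $7350; third-degree assault $48000.
Stacking rule: highest base plus 30% of each additional charge. Highest is third-degree assault at $48000. Additional: $7350 × 30% = $2205. Combined base = $48000 + $2205 = $50205.
Net percentage adjustment: −20% +15% +60% −20% = +35%. $50205 × 1.35 = $67776.75.
$67776.75 is within the $350000 maximum.
Rounded to the nearest dollar: $67777.

$67777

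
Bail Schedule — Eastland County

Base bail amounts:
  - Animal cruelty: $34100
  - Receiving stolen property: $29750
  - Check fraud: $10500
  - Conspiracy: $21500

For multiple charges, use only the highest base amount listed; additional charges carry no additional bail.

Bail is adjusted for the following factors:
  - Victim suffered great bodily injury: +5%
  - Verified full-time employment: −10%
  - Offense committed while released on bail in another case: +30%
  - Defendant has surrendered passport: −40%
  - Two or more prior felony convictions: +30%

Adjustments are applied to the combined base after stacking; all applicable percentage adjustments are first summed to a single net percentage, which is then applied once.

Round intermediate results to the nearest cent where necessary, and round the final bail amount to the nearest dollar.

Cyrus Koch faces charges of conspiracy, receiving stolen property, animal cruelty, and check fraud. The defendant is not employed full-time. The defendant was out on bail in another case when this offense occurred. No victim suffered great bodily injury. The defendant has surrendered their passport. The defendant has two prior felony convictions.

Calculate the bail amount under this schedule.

Base amounts from the schedule: conspiracy $21500; receiving stolen property $29750; animal cruelty $34100; check fraud $10500.
Stacking rule: use the highest base only. Highest is animal cruelty at $34100. Combined base = $34100.
Net percentage adjustment: +30% −40% +30% = +20%. $34100 × 1.2 = $40920.

$40920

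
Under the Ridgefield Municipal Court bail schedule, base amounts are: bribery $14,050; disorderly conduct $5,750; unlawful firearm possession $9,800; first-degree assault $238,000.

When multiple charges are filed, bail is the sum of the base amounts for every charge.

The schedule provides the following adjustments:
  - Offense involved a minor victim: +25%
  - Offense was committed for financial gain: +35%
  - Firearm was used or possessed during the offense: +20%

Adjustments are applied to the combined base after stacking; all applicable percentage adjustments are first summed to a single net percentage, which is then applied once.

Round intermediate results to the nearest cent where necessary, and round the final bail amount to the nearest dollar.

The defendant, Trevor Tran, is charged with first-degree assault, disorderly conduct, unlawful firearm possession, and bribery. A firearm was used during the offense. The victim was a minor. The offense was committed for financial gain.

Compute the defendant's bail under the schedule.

$481,680

Base amounts from the schedule: first-degree assault $238,000; disorderly conduct $5,750; unlawful firearm possession $9,800; bribery $14,050.
Stacking rule: sum of all bases. $238,000 + $5,750 + $9,800 + $14,050 = $267,600.
Net percentage adjustment: +25% +35% +20% = +80%. $267,600 × 1.8 = $481,680.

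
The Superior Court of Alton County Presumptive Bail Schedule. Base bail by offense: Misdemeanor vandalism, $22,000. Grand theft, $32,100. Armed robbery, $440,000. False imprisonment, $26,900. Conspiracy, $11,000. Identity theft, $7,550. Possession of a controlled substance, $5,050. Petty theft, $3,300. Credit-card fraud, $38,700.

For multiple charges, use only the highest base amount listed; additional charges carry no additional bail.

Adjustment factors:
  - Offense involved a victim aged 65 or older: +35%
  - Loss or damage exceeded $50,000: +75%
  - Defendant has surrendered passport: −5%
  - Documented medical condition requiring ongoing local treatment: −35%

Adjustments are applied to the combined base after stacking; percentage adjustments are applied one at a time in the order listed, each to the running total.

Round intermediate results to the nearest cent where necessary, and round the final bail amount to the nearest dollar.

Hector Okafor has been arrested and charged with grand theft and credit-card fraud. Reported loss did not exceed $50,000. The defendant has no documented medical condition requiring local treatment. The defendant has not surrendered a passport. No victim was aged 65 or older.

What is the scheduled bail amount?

Base amounts from the schedule: grand theft $32,100; credit-card fraud $38,700.
Stacking rule: use the highest base only. Highest is credit-card fraud at $38,700. Combined base = $38,700.
No adjustment factors apply to this defendant.

$38,700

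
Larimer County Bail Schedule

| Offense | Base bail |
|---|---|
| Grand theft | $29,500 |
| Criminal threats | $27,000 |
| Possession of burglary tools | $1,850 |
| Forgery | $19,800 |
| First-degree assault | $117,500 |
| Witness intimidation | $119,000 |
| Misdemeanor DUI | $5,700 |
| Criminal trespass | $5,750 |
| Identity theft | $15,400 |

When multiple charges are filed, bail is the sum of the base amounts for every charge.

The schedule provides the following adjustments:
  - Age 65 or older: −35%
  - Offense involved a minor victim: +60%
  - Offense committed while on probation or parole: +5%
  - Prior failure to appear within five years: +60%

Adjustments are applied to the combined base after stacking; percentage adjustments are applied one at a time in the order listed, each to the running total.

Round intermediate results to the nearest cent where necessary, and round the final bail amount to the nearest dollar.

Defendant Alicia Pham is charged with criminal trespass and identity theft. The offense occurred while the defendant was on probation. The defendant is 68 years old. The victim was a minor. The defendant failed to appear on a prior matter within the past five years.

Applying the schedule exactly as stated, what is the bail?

Base amounts from the schedule: criminal trespass $5,750; identity theft $15,400.
Stacking rule: sum of all bases. $5,750 + $15,400 = $21,150.
Age 65 or older (−35%): $21,150 × 0.65 = $13,747.50.
Offense involved a minor victim (+60%): $13,747.50 × 1.6 = $21,996.
Offense committed while on probation or parole (+5%): $21,996 × 1.05 = $23,095.80.
Prior failure to appear within five years (+60%): $23,095.80 × 1.6 = $36,953.28.
Rounded to the nearest dollar: $36,953.

$36,953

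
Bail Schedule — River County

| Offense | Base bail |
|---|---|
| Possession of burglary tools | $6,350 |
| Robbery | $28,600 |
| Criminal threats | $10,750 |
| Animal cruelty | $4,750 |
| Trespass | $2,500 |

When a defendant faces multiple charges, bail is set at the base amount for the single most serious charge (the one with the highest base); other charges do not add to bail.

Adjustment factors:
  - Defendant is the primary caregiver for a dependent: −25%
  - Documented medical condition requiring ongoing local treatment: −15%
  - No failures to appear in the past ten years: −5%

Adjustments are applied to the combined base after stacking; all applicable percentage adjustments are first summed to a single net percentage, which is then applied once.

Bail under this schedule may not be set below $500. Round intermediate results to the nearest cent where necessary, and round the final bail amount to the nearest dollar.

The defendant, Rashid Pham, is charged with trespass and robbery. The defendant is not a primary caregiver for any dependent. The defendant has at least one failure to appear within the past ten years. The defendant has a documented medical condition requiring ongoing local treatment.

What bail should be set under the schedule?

Base amounts from the schedule: trespass $2,500; robbery $28,600.
Stacking rule: use the highest base only. Highest is robbery at $28,600. Combined base = $28,600.
Documented medical condition requiring ongoing local treatment (−15%): $28,600 × 0.85 = $24,310.
$24,310 is at or above the $500 minimum.

$24,310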